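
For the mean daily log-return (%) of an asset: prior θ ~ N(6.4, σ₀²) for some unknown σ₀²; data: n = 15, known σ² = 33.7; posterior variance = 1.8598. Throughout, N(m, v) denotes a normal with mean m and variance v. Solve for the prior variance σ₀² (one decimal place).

σ₀² = 10.8

Posterior precision equals prior precision plus data precision: 1/σ_n² = 1/σ₀² + n/σ².
So 1/σ₀² = 1/1.8598 − 15/33.7 = 0.537692 − 0.445104 = 0.092588.
Hence σ₀² = 1/0.092588 ≈ 10.8.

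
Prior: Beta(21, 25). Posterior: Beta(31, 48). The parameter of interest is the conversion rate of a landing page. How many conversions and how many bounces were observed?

Under Beta–binomial conjugacy the posterior parameters are (a+s, b+f).
Match parameters: s=31−21=10, f=48−25=23.

10 conversions and 23 bounces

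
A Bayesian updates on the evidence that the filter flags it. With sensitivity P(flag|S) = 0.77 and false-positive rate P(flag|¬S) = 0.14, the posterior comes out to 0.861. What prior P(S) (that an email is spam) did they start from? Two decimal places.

In odds form, posterior odds = prior odds × likelihood ratio, so prior odds = posterior odds ÷ LR.
Posterior odds = 0.861/(1−0.861) = 6.1942. LR = 0.77/0.14 = 5.5000.
Prior odds = 6.1942/5.5000 = 1.1262, so P(S) = 1.1262/(1+1.1262) ≈ 0.53.

P(S) = 0.53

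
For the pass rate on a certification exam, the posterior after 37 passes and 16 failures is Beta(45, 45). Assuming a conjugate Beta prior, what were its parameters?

Under Beta–binomial conjugacy the posterior parameters are (α+s, β+f).
Subtract the data counts: 45−37=8, 45−16=29.

Beta(8, 29)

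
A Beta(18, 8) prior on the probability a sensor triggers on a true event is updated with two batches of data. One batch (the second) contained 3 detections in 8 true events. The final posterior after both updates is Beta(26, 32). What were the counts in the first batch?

5 detections and 19 misses

Because Beta–binomial updating is additive in the counts, the combined data contributed (α_post−α_prior, β_post−β_prior) successes and failures.
Total across both batches: 26−18=8 detections, 32−8=24 misses.
Subtract the second batch: 8−3=5 detections and 24−5=19 misses.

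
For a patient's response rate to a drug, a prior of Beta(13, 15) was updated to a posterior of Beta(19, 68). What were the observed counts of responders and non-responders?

6 responders and 53 non-responders

A Beta(α, β) prior with s successes and f failures in binomial data gives a Beta(α+s, β+f) posterior.
So s = 19 − 13 = 6 and f = 68 − 15 = 53.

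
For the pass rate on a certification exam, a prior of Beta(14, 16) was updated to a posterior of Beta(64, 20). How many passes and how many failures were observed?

50 passes and 4 failures

Under Beta–binomial conjugacy the posterior parameters are (α+s, β+f).
Match parameters: s=64−14=50, f=20−16=4.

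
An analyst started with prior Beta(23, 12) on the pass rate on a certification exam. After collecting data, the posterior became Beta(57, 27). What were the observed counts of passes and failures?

34 passes and 15 failures

A Beta(α, β) prior with s successes and f failures in binomial data gives a Beta(α+s, β+f) posterior.
So s = 57 − 23 = 34 and f = 27 − 12 = 15.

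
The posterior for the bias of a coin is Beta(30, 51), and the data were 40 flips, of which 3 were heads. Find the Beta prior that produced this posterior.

Beta(27, 14)

Under Beta–binomial conjugacy the posterior parameters are (α+s, β+f).
So α = 30 − 3 = 27 and β = 51 − 37 = 14.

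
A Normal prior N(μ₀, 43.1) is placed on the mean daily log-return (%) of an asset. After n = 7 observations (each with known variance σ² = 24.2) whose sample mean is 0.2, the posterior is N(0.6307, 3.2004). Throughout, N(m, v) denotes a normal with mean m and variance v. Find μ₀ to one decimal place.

μ₀ = 6.0

The posterior mean is a precision-weighted average: μ_n = (τ₀μ₀ + τ_data·x̄)/(τ₀+τ_data), with τ₀=1/σ₀² and τ_data=n/σ².
Here τ₀ = 1/43.1 = 0.023202 and τ_data = 7/24.2 = 0.289256, so τ_n = 0.312458.
Rearranging for μ₀: μ₀ = (μ_n·τ_n − τ_data·x̄)/τ₀ = (0.6307·0.312458 − 0.289256·0.2) / 0.023202 = 0.139216/0.023202 ≈ 6.0.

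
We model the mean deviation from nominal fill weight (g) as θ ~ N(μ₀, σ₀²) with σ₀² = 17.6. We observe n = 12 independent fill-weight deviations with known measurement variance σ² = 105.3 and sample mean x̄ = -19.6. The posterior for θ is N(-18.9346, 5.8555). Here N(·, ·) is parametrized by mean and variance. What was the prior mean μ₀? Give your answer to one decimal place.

The posterior mean is a precision-weighted average: μ_n = (τ₀μ₀ + τ_data·x̄)/(τ₀+τ_data), with τ₀=1/σ₀² and τ_data=n/σ².
Here τ₀ = 1/17.6 = 0.056818 and τ_data = 12/105.3 = 0.113960, so τ_n = 0.170778.
Rearranging for μ₀: μ₀ = (μ_n·τ_n − τ_data·x̄)/τ₀ = (-18.9346·0.170778 − 0.113960·-19.6) / 0.056818 = -0.999997/0.056818 ≈ -17.6.

μ₀ = -17.6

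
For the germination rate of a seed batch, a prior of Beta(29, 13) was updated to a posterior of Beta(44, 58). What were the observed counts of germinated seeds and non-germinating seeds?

A Beta(a, b) prior with s successes and f failures in binomial data gives a Beta(a+s, b+f) posterior.
So s = 44 − 29 = 15 and f = 58 − 13 = 45.

15 germinated seeds and 45 non-germinating seeds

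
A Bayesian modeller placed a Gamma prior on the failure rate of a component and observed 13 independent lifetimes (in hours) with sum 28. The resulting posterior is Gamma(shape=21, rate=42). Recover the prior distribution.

Gamma(shape=8, rate=14)

Gamma–exponential conjugacy: posterior shape = α + n, posterior rate = β + Σtᵢ.
So α = 21 − 13 = 8 and β = 42 − 28 = 14.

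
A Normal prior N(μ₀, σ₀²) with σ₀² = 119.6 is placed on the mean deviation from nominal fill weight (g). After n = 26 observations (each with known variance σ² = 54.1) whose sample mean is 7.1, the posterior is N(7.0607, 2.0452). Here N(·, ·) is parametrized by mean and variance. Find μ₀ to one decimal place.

With known observation variance, the Normal–Normal posterior has precision τ_n = τ₀ + n/σ² and mean μ_n = (τ₀μ₀ + (n/σ²)x̄)/τ_n.
Here τ₀ = 1/119.6 = 0.008361 and τ_data = 26/54.1 = 0.480591, so τ_n = 0.488952.
Rearranging for μ₀: μ₀ = (μ_n·τ_n − τ_data·x̄)/τ₀ = (7.0607·0.488952 − 0.480591·7.1) / 0.008361 = 0.040147/0.008361 ≈ 4.8.

μ₀ = 4.8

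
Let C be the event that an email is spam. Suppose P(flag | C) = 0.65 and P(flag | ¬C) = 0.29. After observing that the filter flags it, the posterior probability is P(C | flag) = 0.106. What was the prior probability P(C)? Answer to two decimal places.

Bayes' rule in odds form gives O(C|E) = O(C)·[P(E|C)/P(E|¬C)], hence O(C) = O(C|E)/LR.
Posterior odds = 0.106/(1−0.106) = 0.1186. LR = 0.65/0.29 = 2.2414.
Prior odds = 0.1186/2.2414 = 0.0529, so P(C) = 0.0529/(1+0.0529) ≈ 0.05.

P(C) = 0.05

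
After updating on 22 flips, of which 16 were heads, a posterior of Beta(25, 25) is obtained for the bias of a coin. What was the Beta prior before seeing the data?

Beta(9, 19)

Beta is conjugate to the binomial likelihood: posterior = Beta(α+s, β+f).
So α = 25 − 16 = 9 and β = 25 − 6 = 19.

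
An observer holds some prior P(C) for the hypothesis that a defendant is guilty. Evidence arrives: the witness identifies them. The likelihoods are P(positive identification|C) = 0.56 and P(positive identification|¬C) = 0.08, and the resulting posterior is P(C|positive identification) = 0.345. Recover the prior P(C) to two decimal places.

P(C) = 0.07

In odds form, posterior odds = prior odds × likelihood ratio, so prior odds = posterior odds ÷ LR.
Posterior odds = 0.345/(1−0.345) = 0.5267. LR = 0.56/0.08 = 7.0000.
Prior odds = 0.5267/7.0000 = 0.0752, so P(C) = 0.0752/(1+0.0752) ≈ 0.07.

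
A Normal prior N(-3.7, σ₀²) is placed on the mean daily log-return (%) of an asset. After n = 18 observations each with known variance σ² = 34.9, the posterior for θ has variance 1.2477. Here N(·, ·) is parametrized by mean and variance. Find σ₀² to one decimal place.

For the Normal–Normal model with known σ², precisions add: τ_n = τ₀ + n/σ².
So 1/σ₀² = 1/1.2477 − 18/34.9 = 0.801475 − 0.515759 = 0.285716.
Hence σ₀² = 1/0.285716 ≈ 3.5.

σ₀² = 3.5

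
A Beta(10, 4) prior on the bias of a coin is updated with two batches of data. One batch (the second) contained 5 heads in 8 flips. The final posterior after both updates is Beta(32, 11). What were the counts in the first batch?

17 heads and 4 tails

Sequential conjugate updates are equivalent to a single update on the pooled data, so total successes = posterior α − prior α and total failures = posterior β − prior β.
Total across both batches: 32−10=22 heads, 11−4=7 tails.
Subtract the second batch: 22−5=17 heads and 7−3=4 tails.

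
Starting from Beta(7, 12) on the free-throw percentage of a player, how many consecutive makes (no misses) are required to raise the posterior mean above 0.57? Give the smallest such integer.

After k makes and 0 misses the posterior is Beta(7+k, 12), with mean (7+k)/(7+12+k).
Set (7+k)/(19+k) > 0.57 and solve: k > (0.57·19 − 7)/(1 − 0.57) = 8.907.
The smallest integer exceeding 8.907 is 9.

k = 9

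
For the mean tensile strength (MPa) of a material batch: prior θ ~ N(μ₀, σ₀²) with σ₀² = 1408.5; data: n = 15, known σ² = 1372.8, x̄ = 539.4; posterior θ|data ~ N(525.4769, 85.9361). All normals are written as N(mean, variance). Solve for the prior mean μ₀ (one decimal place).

The posterior mean is a precision-weighted average: μ_n = (τ₀μ₀ + τ_data·x̄)/(τ₀+τ_data), with τ₀=1/σ₀² and τ_data=n/σ².
Here τ₀ = 1/1408.5 = 0.000710 and τ_data = 15/1372.8 = 0.010927, so τ_n = 0.011637.
Rearranging for μ₀: μ₀ = (μ_n·τ_n − τ_data·x̄)/τ₀ = (525.4769·0.011637 − 0.010927·539.4) / 0.000710 = 0.220951/0.000710 ≈ 311.2.

μ₀ = 311.2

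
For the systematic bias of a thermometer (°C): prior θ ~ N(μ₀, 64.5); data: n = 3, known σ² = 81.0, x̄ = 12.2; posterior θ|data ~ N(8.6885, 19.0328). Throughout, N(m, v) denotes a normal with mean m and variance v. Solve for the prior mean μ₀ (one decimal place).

With known observation variance, the Normal–Normal posterior has precision τ_n = τ₀ + n/σ² and mean μ_n = (τ₀μ₀ + (n/σ²)x̄)/τ_n.
Here τ₀ = 1/64.5 = 0.015504 and τ_data = 3/81.0 = 0.037037, so τ_n = 0.052541.
Rearranging for μ₀: μ₀ = (μ_n·τ_n − τ_data·x̄)/τ₀ = (8.6885·0.052541 − 0.037037·12.2) / 0.015504 = 0.004651/0.015504 ≈ 0.3.

μ₀ = 0.3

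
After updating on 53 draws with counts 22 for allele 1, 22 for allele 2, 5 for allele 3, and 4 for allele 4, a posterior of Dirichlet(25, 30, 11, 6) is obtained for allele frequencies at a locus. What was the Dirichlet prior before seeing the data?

Dirichlet(3, 8, 6, 2)

For a Dirichlet(α) prior with multinomial counts c, the posterior is Dirichlet(α + c) componentwise.
Subtract each count from the matching posterior parameter: 25−22=3, 30−22=8, 11−5=6, 6−4=2.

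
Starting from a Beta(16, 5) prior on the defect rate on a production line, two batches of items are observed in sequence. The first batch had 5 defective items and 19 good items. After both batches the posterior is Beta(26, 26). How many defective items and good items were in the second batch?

5 defective items and 2 good items

Because Beta–binomial updating is additive in the counts, the combined data contributed (α_post−α_prior, β_post−β_prior) successes and failures.
Total across both batches: 26−16=10 defective items, 26−5=21 good items.
Subtract the first batch: 10−5=5 defective items and 21−19=2 good items.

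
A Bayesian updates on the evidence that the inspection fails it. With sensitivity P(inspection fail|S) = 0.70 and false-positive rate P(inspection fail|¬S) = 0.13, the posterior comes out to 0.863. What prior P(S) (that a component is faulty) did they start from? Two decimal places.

Bayes' rule in odds form gives O(S|E) = O(S)·[P(E|S)/P(E|¬S)], hence O(S) = O(S|E)/LR.
Posterior odds = 0.863/(1−0.863) = 6.2993. LR = 0.70/0.13 = 5.3846.
Prior odds = 6.2993/5.3846 = 1.1699, so P(S) = 1.1699/(1+1.1699) ≈ 0.54.

P(S) = 0.54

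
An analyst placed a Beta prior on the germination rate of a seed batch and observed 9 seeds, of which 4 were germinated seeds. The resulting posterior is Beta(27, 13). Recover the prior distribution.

Beta(23, 8)

A Beta(α, β) prior with s successes and f failures in binomial data gives a Beta(α+s, β+f) posterior.
So α = 27 − 4 = 23 and β = 13 − 5 = 8.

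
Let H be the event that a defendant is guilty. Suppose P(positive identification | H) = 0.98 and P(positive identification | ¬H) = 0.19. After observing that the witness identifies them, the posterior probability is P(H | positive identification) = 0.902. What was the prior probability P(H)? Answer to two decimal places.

P(H) = 0.64

In odds form, posterior odds = prior odds × likelihood ratio, so prior odds = posterior odds ÷ LR.
Posterior odds = 0.902/(1−0.902) = 9.2041. LR = 0.98/0.19 = 5.1579.
Prior odds = 9.2041/5.1579 = 1.7845, so P(H) = 1.7845/(1+1.7845) ≈ 0.64.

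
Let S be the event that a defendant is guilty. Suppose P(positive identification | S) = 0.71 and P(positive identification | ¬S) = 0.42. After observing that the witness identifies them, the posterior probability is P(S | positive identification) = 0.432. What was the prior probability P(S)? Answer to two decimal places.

Bayes' rule in odds form gives O(S|E) = O(S)·[P(E|S)/P(E|¬S)], hence O(S) = O(S|E)/LR.
Posterior odds = 0.432/(1−0.432) = 0.7606. LR = 0.71/0.42 = 1.6905.
Prior odds = 0.7606/1.6905 = 0.4499, so P(S) = 0.4499/(1+0.4499) ≈ 0.31.

P(S) = 0.31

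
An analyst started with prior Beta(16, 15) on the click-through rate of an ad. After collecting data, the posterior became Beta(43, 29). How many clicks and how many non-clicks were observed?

A Beta(a, b) prior with s successes and f failures in binomial data gives a Beta(a+s, b+f) posterior.
So s = 43 − 16 = 27 and f = 29 − 15 = 14.

27 clicks and 14 non-clicks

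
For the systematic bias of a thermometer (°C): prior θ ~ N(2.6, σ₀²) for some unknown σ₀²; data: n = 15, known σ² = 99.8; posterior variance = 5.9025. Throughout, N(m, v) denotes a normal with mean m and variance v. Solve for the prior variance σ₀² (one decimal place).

σ₀² = 52.3

Posterior precision equals prior precision plus data precision: 1/σ_n² = 1/σ₀² + n/σ².
So 1/σ₀² = 1/5.9025 − 15/99.8 = 0.169420 − 0.150301 = 0.019119.
Hence σ₀² = 1/0.019119 ≈ 52.3.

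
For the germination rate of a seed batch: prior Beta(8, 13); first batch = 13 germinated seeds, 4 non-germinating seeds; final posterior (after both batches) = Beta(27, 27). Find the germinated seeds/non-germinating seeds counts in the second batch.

Because Beta–binomial updating is additive in the counts, the combined data contributed (α_post−α_prior, β_post−β_prior) successes and failures.
Total across both batches: 27−8=19 germinated seeds, 27−13=14 non-germinating seeds.
Subtract the first batch: 19−13=6 germinated seeds and 14−4=10 non-germinating seeds.

6 germinated seeds and 10 non-germinating seeds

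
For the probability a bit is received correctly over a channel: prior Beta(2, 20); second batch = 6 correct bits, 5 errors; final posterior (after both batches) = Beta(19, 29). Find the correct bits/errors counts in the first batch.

Sequential conjugate updates are equivalent to a single update on the pooled data, so total successes = posterior α − prior α and total failures = posterior β − prior β.
Total across both batches: 19−2=17 correct bits, 29−20=9 errors.
Subtract the second batch: 17−6=11 correct bits and 9−5=4 errors.

11 correct bits and 4 errors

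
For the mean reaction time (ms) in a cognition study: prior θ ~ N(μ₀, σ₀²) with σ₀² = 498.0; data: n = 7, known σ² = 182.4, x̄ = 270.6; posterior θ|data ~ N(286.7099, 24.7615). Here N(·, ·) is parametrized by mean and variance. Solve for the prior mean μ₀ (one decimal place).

μ₀ = 594.6

The posterior mean is a precision-weighted average: μ_n = (τ₀μ₀ + τ_data·x̄)/(τ₀+τ_data), with τ₀=1/σ₀² and τ_data=n/σ².
Here τ₀ = 1/498.0 = 0.002008 and τ_data = 7/182.4 = 0.038377, so τ_n = 0.040385.
Rearranging for μ₀: μ₀ = (μ_n·τ_n − τ_data·x̄)/τ₀ = (286.7099·0.040385 − 0.038377·270.6) / 0.002008 = 1.193963/0.002008 ≈ 594.6.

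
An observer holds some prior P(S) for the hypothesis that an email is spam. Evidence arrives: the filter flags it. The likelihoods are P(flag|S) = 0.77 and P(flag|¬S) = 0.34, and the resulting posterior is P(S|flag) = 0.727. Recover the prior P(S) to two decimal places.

P(S) = 0.54

Bayes' rule in odds form gives O(S|E) = O(S)·[P(E|S)/P(E|¬S)], hence O(S) = O(S|E)/LR.
Posterior odds = 0.727/(1−0.727) = 2.6630. LR = 0.77/0.34 = 2.2647.
Prior odds = 2.6630/2.2647 = 1.1759, so P(S) = 1.1759/(1+1.1759) ≈ 0.54.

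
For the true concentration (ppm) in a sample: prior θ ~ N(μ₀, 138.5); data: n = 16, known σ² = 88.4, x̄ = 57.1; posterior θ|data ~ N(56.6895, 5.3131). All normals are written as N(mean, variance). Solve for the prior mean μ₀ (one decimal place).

μ₀ = 46.4

With known observation variance, the Normal–Normal posterior has precision τ_n = τ₀ + n/σ² and mean μ_n = (τ₀μ₀ + (n/σ²)x̄)/τ_n.
Here τ₀ = 1/138.5 = 0.007220 and τ_data = 16/88.4 = 0.180995, so τ_n = 0.188215.
Rearranging for μ₀: μ₀ = (μ_n·τ_n − τ_data·x̄)/τ₀ = (56.6895·0.188215 − 0.180995·57.1) / 0.007220 = 0.335000/0.007220 ≈ 46.4.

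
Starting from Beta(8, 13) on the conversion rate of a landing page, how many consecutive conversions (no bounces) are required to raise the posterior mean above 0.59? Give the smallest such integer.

After k conversions and 0 bounces the posterior is Beta(8+k, 13), with mean (8+k)/(8+13+k).
Set (8+k)/(21+k) > 0.59 and solve: k > (0.59·21 − 8)/(1 − 0.59) = 10.707.
The smallest integer exceeding 10.707 is 11.

k = 11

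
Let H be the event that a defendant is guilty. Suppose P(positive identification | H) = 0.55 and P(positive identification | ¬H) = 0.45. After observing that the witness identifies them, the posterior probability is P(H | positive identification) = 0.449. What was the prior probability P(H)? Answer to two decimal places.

P(H) = 0.40

Bayes' rule in odds form gives O(H|E) = O(H)·[P(E|H)/P(E|¬H)], hence O(H) = O(H|E)/LR.
Posterior odds = 0.449/(1−0.449) = 0.8149. LR = 0.55/0.45 = 1.2222.
Prior odds = 0.8149/1.2222 = 0.6667, so P(H) = 0.6667/(1+0.6667) ≈ 0.40.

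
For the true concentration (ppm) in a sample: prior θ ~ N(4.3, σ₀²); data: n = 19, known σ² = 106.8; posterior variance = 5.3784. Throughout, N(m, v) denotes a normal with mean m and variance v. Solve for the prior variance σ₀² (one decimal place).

Posterior precision equals prior precision plus data precision: 1/σ_n² = 1/σ₀² + n/σ².
So 1/σ₀² = 1/5.3784 − 19/106.8 = 0.185929 − 0.177903 = 0.008026.
Hence σ₀² = 1/0.008026 ≈ 124.6.

σ₀² = 124.6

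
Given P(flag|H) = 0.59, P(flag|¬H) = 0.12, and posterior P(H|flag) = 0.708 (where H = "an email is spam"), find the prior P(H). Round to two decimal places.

In odds form, posterior odds = prior odds × likelihood ratio, so prior odds = posterior odds ÷ LR.
Posterior odds = 0.708/(1−0.708) = 2.4247. LR = 0.59/0.12 = 4.9167.
Prior odds = 2.4247/4.9167 = 0.4932, so P(H) = 0.4932/(1+0.4932) ≈ 0.33.

P(H) = 0.33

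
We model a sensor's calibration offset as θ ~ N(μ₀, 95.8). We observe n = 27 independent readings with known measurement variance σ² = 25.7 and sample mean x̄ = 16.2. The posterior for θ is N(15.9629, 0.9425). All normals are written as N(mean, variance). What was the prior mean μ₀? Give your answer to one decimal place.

μ₀ = -7.9

With known observation variance, the Normal–Normal posterior has precision τ_n = τ₀ + n/σ² and mean μ_n = (τ₀μ₀ + (n/σ²)x̄)/τ_n.
Here τ₀ = 1/95.8 = 0.010438 and τ_data = 27/25.7 = 1.050584, so τ_n = 1.061022.
Rearranging for μ₀: μ₀ = (μ_n·τ_n − τ_data·x̄)/τ₀ = (15.9629·1.061022 − 1.050584·16.2) / 0.010438 = -0.082473/0.010438 ≈ -7.9.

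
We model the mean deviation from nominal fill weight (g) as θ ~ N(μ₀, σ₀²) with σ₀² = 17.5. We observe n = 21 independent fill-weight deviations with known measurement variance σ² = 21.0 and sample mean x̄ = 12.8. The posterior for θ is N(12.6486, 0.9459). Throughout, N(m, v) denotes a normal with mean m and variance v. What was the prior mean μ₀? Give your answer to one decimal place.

The posterior mean is a precision-weighted average: μ_n = (τ₀μ₀ + τ_data·x̄)/(τ₀+τ_data), with τ₀=1/σ₀² and τ_data=n/σ².
Here τ₀ = 1/17.5 = 0.057143 and τ_data = 21/21.0 = 1.000000, so τ_n = 1.057143.
Rearranging for μ₀: μ₀ = (μ_n·τ_n − τ_data·x̄)/τ₀ = (12.6486·1.057143 − 1.000000·12.8) / 0.057143 = 0.571379/0.057143 ≈ 10.0.

μ₀ = 10.0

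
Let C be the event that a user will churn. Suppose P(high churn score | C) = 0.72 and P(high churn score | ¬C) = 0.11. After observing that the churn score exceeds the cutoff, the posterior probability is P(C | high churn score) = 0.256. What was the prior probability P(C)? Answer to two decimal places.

In odds form, posterior odds = prior odds × likelihood ratio, so prior odds = posterior odds ÷ LR.
Posterior odds = 0.256/(1−0.256) = 0.3441. LR = 0.72/0.11 = 6.5455.
Prior odds = 0.3441/6.5455 = 0.0526, so P(C) = 0.0526/(1+0.0526) ≈ 0.05.

P(C) = 0.05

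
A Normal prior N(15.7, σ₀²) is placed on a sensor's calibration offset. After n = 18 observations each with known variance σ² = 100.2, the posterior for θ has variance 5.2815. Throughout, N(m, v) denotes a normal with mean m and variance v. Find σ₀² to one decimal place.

σ₀² = 103.1

For the Normal–Normal model with known σ², precisions add: τ_n = τ₀ + n/σ².
So 1/σ₀² = 1/5.2815 − 18/100.2 = 0.189340 − 0.179641 = 0.009699.
Hence σ₀² = 1/0.009699 ≈ 103.1.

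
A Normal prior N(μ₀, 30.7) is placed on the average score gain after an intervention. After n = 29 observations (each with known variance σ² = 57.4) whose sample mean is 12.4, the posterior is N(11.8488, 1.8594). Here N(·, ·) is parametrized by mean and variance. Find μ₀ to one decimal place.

The posterior mean is a precision-weighted average: μ_n = (τ₀μ₀ + τ_data·x̄)/(τ₀+τ_data), with τ₀=1/σ₀² and τ_data=n/σ².
Here τ₀ = 1/30.7 = 0.032573 and τ_data = 29/57.4 = 0.505226, so τ_n = 0.537799.
Rearranging for μ₀: μ₀ = (μ_n·τ_n − τ_data·x̄)/τ₀ = (11.8488·0.537799 − 0.505226·12.4) / 0.032573 = 0.107470/0.032573 ≈ 3.3.

μ₀ = 3.3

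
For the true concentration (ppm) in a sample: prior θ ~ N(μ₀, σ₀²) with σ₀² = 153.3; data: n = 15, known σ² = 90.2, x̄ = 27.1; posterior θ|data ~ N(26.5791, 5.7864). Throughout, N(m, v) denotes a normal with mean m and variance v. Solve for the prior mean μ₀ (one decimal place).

With known observation variance, the Normal–Normal posterior has precision τ_n = τ₀ + n/σ² and mean μ_n = (τ₀μ₀ + (n/σ²)x̄)/τ_n.
Here τ₀ = 1/153.3 = 0.006523 and τ_data = 15/90.2 = 0.166297, so τ_n = 0.172820.
Rearranging for μ₀: μ₀ = (μ_n·τ_n − τ_data·x̄)/τ₀ = (26.5791·0.172820 − 0.166297·27.1) / 0.006523 = 0.086751/0.006523 ≈ 13.3.

μ₀ = 13.3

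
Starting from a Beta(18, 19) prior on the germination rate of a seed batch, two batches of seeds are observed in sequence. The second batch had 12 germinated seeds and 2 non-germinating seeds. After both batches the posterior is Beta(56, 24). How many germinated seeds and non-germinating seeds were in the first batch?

Because Beta–binomial updating is additive in the counts, the combined data contributed (α_post−α_prior, β_post−β_prior) successes and failures.
Total across both batches: 56−18=38 germinated seeds, 24−19=5 non-germinating seeds.
Subtract the second batch: 38−12=26 germinated seeds and 5−2=3 non-germinating seeds.

26 germinated seeds and 3 non-germinating seeds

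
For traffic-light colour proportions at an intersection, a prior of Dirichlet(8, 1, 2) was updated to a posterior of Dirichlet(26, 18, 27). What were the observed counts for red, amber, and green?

For a Dirichlet(α) prior with multinomial counts c, the posterior is Dirichlet(α + c) componentwise.
Counts are posterior − prior componentwise: 26−8=18, 18−1=17, 27−2=25.

counts (18, 17, 25)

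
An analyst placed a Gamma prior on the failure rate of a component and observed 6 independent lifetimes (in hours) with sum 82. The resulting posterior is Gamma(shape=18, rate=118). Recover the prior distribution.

Gamma–exponential conjugacy: posterior shape = α + n, posterior rate = β + Σtᵢ.
So α = 18 − 6 = 12 and β = 118 − 82 = 36.

Gamma(shape=12, rate=36)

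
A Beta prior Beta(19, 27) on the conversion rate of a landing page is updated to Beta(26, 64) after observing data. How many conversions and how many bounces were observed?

7 conversions and 37 bounces

Under Beta–binomial conjugacy the posterior parameters are (a+s, b+f).
So s = 26 − 19 = 7 and f = 64 − 27 = 37.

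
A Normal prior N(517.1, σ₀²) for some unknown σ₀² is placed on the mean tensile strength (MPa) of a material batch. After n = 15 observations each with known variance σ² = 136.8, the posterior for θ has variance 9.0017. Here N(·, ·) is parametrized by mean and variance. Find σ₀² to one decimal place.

Posterior precision equals prior precision plus data precision: 1/σ_n² = 1/σ₀² + n/σ².
So 1/σ₀² = 1/9.0017 − 15/136.8 = 0.111090 − 0.109649 = 0.001441.
Hence σ₀² = 1/0.001441 ≈ 694.0.

σ₀² = 694.0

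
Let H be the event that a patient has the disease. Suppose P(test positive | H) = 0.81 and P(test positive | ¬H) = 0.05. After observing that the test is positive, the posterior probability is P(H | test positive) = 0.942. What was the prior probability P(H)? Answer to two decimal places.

Bayes' rule in odds form gives O(H|E) = O(H)·[P(E|H)/P(E|¬H)], hence O(H) = O(H|E)/LR.
Posterior odds = 0.942/(1−0.942) = 16.2414. LR = 0.81/0.05 = 16.2000.
Prior odds = 16.2414/16.2000 = 1.0026, so P(H) = 1.0026/(1+1.0026) ≈ 0.50.

P(H) = 0.50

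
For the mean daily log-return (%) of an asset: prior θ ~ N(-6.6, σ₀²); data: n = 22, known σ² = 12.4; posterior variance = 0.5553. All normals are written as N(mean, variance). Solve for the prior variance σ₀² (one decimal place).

For the Normal–Normal model with known σ², precisions add: τ_n = τ₀ + n/σ².
So 1/σ₀² = 1/0.5553 − 22/12.4 = 1.800828 − 1.774194 = 0.026634.
Hence σ₀² = 1/0.026634 ≈ 37.5.

σ₀² = 37.5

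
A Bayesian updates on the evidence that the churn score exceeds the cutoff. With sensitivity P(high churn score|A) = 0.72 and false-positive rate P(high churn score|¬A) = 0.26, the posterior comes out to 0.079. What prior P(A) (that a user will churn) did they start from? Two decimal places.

Bayes' rule in odds form gives O(A|E) = O(A)·[P(E|A)/P(E|¬A)], hence O(A) = O(A|E)/LR.
Posterior odds = 0.079/(1−0.079) = 0.0858. LR = 0.72/0.26 = 2.7692.
Prior odds = 0.0858/2.7692 = 0.0310, so P(A) = 0.0310/(1+0.0310) ≈ 0.03.

P(A) = 0.03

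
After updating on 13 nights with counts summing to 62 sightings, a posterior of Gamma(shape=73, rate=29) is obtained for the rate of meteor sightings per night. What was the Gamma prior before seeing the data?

Gamma(shape=11, rate=16)

Gamma–Poisson conjugacy: posterior shape = α + Σxᵢ, posterior rate = β + n.
So α = 73 − 62 = 11 and β = 29 − 13 = 16.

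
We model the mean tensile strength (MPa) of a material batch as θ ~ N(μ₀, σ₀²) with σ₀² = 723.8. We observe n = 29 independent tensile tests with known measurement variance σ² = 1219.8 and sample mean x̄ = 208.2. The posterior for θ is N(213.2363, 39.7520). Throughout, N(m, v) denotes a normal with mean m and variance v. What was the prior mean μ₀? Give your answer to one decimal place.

The posterior mean is a precision-weighted average: μ_n = (τ₀μ₀ + τ_data·x̄)/(τ₀+τ_data), with τ₀=1/σ₀² and τ_data=n/σ².
Here τ₀ = 1/723.8 = 0.001382 and τ_data = 29/1219.8 = 0.023774, so τ_n = 0.025156.
Rearranging for μ₀: μ₀ = (μ_n·τ_n − τ_data·x̄)/τ₀ = (213.2363·0.025156 − 0.023774·208.2) / 0.001382 = 0.414426/0.001382 ≈ 299.9.

μ₀ = 299.9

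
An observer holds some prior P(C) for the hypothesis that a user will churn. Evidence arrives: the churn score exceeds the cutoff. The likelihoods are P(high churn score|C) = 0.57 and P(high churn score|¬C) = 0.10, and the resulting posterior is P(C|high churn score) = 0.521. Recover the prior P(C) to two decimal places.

P(C) = 0.16

Bayes' rule in odds form gives O(C|E) = O(C)·[P(E|C)/P(E|¬C)], hence O(C) = O(C|E)/LR.
Posterior odds = 0.521/(1−0.521) = 1.0877. LR = 0.57/0.10 = 5.7000.
Prior odds = 1.0877/5.7000 = 0.1908, so P(C) = 0.1908/(1+0.1908) ≈ 0.16.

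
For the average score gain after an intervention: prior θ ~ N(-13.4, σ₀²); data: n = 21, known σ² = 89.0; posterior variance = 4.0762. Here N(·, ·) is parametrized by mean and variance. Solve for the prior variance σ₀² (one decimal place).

σ₀² = 106.7

For the Normal–Normal model with known σ², precisions add: τ_n = τ₀ + n/σ².
So 1/σ₀² = 1/4.0762 − 21/89.0 = 0.245327 − 0.235955 = 0.009372.
Hence σ₀² = 1/0.009372 ≈ 106.7.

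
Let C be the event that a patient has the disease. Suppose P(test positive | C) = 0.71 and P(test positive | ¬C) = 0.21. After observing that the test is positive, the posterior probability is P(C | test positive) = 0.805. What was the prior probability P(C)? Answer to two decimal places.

Bayes' rule in odds form gives O(C|E) = O(C)·[P(E|C)/P(E|¬C)], hence O(C) = O(C|E)/LR.
Posterior odds = 0.805/(1−0.805) = 4.1282. LR = 0.71/0.21 = 3.3810.
Prior odds = 4.1282/3.3810 = 1.2210, so P(C) = 1.2210/(1+1.2210) ≈ 0.55.

P(C) = 0.55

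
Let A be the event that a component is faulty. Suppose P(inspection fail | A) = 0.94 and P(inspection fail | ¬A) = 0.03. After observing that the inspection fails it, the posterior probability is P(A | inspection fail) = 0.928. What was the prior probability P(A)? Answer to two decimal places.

P(A) = 0.29

In odds form, posterior odds = prior odds × likelihood ratio, so prior odds = posterior odds ÷ LR.
Posterior odds = 0.928/(1−0.928) = 12.8889. LR = 0.94/0.03 = 31.3333.
Prior odds = 12.8889/31.3333 = 0.4113, so P(A) = 0.4113/(1+0.4113) ≈ 0.29.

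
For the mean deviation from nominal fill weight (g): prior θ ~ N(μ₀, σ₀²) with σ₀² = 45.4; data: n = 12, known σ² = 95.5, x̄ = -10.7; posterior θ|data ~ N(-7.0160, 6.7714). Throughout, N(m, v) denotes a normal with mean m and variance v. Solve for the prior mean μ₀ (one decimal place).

The posterior mean is a precision-weighted average: μ_n = (τ₀μ₀ + τ_data·x̄)/(τ₀+τ_data), with τ₀=1/σ₀² and τ_data=n/σ².
Here τ₀ = 1/45.4 = 0.022026 and τ_data = 12/95.5 = 0.125654, so τ_n = 0.147680.
Rearranging for μ₀: μ₀ = (μ_n·τ_n − τ_data·x̄)/τ₀ = (-7.0160·0.147680 − 0.125654·-10.7) / 0.022026 = 0.308375/0.022026 ≈ 14.0.

μ₀ = 14.0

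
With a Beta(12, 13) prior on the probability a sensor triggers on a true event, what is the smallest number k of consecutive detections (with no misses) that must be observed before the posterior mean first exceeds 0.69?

After k detections and 0 misses the posterior is Beta(12+k, 13), with mean (12+k)/(12+13+k).
Set (12+k)/(25+k) > 0.69 and solve: k > (0.69·25 − 12)/(1 − 0.69) = 16.935.
The smallest integer exceeding 16.935 is 17.

k = 17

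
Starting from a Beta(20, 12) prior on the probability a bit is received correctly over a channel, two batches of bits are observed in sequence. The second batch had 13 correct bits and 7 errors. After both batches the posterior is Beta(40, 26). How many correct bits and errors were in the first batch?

Because Beta–binomial updating is additive in the counts, the combined data contributed (α_post−α_prior, β_post−β_prior) successes and failures.
Total across both batches: 40−20=20 correct bits, 26−12=14 errors.
Subtract the second batch: 20−13=7 correct bits and 14−7=7 errors.

7 correct bits and 7 errors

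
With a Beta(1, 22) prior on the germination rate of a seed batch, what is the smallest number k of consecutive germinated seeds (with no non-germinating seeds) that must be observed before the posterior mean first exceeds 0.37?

After k germinated seeds and 0 non-germinating seeds the posterior is Beta(1+k, 22), with mean (1+k)/(1+22+k).
Set (1+k)/(23+k) > 0.37 and solve: k > (0.37·23 − 1)/(1 − 0.37) = 11.921.
The smallest integer exceeding 11.921 is 12.

k = 12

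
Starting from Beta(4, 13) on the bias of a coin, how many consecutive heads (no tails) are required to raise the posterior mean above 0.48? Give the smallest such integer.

k = 9

After k heads and 0 tails the posterior is Beta(4+k, 13), with mean (4+k)/(4+13+k).
Set (4+k)/(17+k) > 0.48 and solve: k > (0.48·17 − 4)/(1 − 0.48) = 8.000.
The smallest integer exceeding 8.000 is 9, and checking k=9: (13)/(26) = 0.5000 > 0.48.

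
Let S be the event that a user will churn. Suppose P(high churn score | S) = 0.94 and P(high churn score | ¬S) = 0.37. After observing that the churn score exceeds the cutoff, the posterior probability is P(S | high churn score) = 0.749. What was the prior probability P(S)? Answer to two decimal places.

In odds form, posterior odds = prior odds × likelihood ratio, so prior odds = posterior odds ÷ LR.
Posterior odds = 0.749/(1−0.749) = 2.9841. LR = 0.94/0.37 = 2.5405.
Prior odds = 2.9841/2.5405 = 1.1746, so P(S) = 1.1746/(1+1.1746) ≈ 0.54.

P(S) = 0.54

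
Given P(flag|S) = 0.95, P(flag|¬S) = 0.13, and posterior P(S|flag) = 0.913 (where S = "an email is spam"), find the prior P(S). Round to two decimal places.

In odds form, posterior odds = prior odds × likelihood ratio, so prior odds = posterior odds ÷ LR.
Posterior odds = 0.913/(1−0.913) = 10.4943. LR = 0.95/0.13 = 7.3077.
Prior odds = 10.4943/7.3077 = 1.4361, so P(S) = 1.4361/(1+1.4361) ≈ 0.59.

P(S) = 0.59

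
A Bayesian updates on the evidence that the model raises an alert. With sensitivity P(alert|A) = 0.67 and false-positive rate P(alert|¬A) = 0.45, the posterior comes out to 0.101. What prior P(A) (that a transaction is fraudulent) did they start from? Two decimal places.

Bayes' rule in odds form gives O(A|E) = O(A)·[P(E|A)/P(E|¬A)], hence O(A) = O(A|E)/LR.
Posterior odds = 0.101/(1−0.101) = 0.1123. LR = 0.67/0.45 = 1.4889.
Prior odds = 0.1123/1.4889 = 0.0754, so P(A) = 0.0754/(1+0.0754) ≈ 0.07.

P(A) = 0.07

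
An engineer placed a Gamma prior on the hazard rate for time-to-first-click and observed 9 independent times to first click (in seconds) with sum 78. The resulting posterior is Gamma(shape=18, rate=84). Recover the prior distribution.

Gamma(shape=9, rate=6)

Gamma–exponential conjugacy: posterior shape = α + n, posterior rate = β + Σtᵢ.
So α = 18 − 9 = 9 and β = 84 − 78 = 6.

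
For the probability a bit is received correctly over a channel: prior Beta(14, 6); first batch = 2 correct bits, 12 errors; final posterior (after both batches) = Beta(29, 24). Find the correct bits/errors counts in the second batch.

13 correct bits and 6 errors

Because Beta–binomial updating is additive in the counts, the combined data contributed (α_post−α_prior, β_post−β_prior) successes and failures.
Total across both batches: 29−14=15 correct bits, 24−6=18 errors.
Subtract the first batch: 15−2=13 correct bits and 18−12=6 errors.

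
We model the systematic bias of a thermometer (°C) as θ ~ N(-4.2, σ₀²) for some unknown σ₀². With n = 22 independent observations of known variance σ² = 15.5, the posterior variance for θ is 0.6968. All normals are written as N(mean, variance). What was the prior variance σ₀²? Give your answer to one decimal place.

σ₀² = 63.4

For the Normal–Normal model with known σ², precisions add: τ_n = τ₀ + n/σ².
So 1/σ₀² = 1/0.6968 − 22/15.5 = 1.435132 − 1.419355 = 0.015777.
Hence σ₀² = 1/0.015777 ≈ 63.4.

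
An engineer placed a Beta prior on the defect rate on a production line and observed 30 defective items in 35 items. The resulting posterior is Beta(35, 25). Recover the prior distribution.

Beta(5, 20)

Under Beta–binomial conjugacy the posterior parameters are (a+s, b+f).
Subtract the data counts: 35−30=5, 25−5=20.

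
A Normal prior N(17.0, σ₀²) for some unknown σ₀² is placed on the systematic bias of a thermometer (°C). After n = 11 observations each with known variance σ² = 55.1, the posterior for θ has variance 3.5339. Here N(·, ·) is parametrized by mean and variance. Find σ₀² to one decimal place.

σ₀² = 12.0

Posterior precision equals prior precision plus data precision: 1/σ_n² = 1/σ₀² + n/σ².
So 1/σ₀² = 1/3.5339 − 11/55.1 = 0.282973 − 0.199637 = 0.083336.
Hence σ₀² = 1/0.083336 ≈ 12.0.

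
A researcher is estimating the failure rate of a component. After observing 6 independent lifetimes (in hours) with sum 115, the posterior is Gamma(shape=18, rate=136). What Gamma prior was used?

Gamma–exponential conjugacy: posterior shape = α + n, posterior rate = β + Σtᵢ.
So α = 18 − 6 = 12 and β = 136 − 115 = 21.

Gamma(shape=12, rate=21)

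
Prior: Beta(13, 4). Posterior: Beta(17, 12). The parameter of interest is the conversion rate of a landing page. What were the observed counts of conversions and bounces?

4 conversions and 8 bounces

Beta is conjugate to the binomial likelihood: posterior = Beta(a+s, b+f).
Match parameters: s=17−13=4, f=12−4=8.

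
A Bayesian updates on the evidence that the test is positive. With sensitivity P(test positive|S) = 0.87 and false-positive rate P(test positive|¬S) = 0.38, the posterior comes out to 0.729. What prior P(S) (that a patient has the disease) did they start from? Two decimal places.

In odds form, posterior odds = prior odds × likelihood ratio, so prior odds = posterior odds ÷ LR.
Posterior odds = 0.729/(1−0.729) = 2.6900. LR = 0.87/0.38 = 2.2895.
Prior odds = 2.6900/2.2895 = 1.1749, so P(S) = 1.1749/(1+1.1749) ≈ 0.54.

P(S) = 0.54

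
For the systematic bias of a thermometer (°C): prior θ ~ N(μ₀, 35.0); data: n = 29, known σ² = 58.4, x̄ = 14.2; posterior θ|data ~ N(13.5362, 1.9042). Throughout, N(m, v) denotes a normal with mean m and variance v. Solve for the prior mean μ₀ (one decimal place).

μ₀ = 2.0

With known observation variance, the Normal–Normal posterior has precision τ_n = τ₀ + n/σ² and mean μ_n = (τ₀μ₀ + (n/σ²)x̄)/τ_n.
Here τ₀ = 1/35.0 = 0.028571 and τ_data = 29/58.4 = 0.496575, so τ_n = 0.525146.
Rearranging for μ₀: μ₀ = (μ_n·τ_n − τ_data·x̄)/τ₀ = (13.5362·0.525146 − 0.496575·14.2) / 0.028571 = 0.057116/0.028571 ≈ 2.0.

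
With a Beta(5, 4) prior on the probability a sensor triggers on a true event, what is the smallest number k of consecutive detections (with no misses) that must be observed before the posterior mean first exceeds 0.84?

k = 17

After k detections and 0 misses the posterior is Beta(5+k, 4), with mean (5+k)/(5+4+k).
Set (5+k)/(9+k) > 0.84 and solve: k > (0.84·9 − 5)/(1 − 0.84) = 16.000.
The smallest integer exceeding 16.000 is 17, and checking k=17: (22)/(26) = 0.8462 > 0.84.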